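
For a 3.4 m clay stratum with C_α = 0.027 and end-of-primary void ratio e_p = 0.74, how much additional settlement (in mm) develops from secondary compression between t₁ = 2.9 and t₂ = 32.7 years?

Secondary compression: S_s = C_α·H/(1+e_p)·log₁₀(t₂/t₁)
S_s = 0.027×3.4/(1+0.74)×log₁₀(32.7/2.9)
    = 0.05276 × 1.052 = 0.05551 m

S_s ≈ 55.5 mm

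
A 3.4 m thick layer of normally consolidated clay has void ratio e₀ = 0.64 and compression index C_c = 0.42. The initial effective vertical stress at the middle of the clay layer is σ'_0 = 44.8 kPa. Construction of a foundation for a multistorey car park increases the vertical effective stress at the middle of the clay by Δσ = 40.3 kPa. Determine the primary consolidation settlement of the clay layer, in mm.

Final effective stress: σ'_f = σ'_0 + Δσ = 44.8 + 40.3 = 85.1 kPa.
Normally consolidated clay, so the full stress increment lies on the virgin compression line:
S_c = C_c·H/(1+e₀)·log₁₀(σ'_f/σ'_0) = 0.42×3.4/(1+0.64)×log₁₀(85.1/44.8)
    = 0.87073 × 0.27865 = 0.2426 m

S_c ≈ 243 mm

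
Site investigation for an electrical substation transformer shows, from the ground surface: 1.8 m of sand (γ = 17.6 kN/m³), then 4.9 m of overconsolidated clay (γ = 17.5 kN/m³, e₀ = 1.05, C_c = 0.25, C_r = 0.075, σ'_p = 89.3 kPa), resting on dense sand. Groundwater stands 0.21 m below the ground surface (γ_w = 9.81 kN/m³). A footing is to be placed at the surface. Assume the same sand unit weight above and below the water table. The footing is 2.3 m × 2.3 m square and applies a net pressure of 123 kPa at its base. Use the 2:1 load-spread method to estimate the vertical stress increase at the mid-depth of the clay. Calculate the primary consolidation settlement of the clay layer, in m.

Mid-depth of clay below the ground surface: z = 1.8 + 4.9/2 = 4.25 m.
Total vertical stress at mid-clay: σ_v = 17.6×1.8 + 17.5×2.45 = 74.555 kPa.
Pore pressure: u = 9.81×(4.25 − 0.21) = 39.632 kPa.
Initial effective stress: σ'_0 = σ_v − u = 74.555 − 39.632 = 34.923 kPa.
Stress increase at mid-clay by the 2:1 spreading method:
Δσ = qBL/((B+z)(L+z)) = 123×2.3×2.3/((2.3+4.25)(2.3+4.25)) = 15.166 kPa
Final effective stress: σ'_f = 34.923 + 15.166 = 50.089 kPa.
σ'_f = 50.089 ≤ σ'_p = 89.3 kPa, so the clay remains overconsolidated and only the recompression index applies:
S_c = C_r·H/(1+e₀)·log₁₀(σ'_f/σ'_0) = 0.075×4.9/2.05×log₁₀(50.089/34.923)
    = 0.17927 × 0.15663 = 0.02808 m

S_c ≈ 0.0281 m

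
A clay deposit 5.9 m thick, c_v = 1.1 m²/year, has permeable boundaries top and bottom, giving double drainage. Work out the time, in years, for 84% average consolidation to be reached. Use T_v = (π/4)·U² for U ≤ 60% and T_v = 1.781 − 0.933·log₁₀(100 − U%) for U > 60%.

t ≈ 5.2 years

Drainage path length: H_d = H/2 = 2.95 m (double drainage).
U > 60%: T_v = 1.781 − 0.933·log₁₀(100 − 84) = 0.65756.
t = T_v·H_d²/c_v = 0.65756×2.95²/1.1 = 5.202 years.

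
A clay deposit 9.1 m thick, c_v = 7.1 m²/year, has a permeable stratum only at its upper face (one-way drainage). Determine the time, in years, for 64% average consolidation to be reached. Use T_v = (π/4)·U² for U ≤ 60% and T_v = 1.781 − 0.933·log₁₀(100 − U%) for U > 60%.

Drainage path length: H_d = H = 9.1 m (single drainage).
U > 60%: T_v = 1.781 − 0.933·log₁₀(100 − 64) = 0.32897.
t = T_v·H_d²/c_v = 0.32897×9.1²/7.1 = 3.837 years.

t ≈ 3.84 years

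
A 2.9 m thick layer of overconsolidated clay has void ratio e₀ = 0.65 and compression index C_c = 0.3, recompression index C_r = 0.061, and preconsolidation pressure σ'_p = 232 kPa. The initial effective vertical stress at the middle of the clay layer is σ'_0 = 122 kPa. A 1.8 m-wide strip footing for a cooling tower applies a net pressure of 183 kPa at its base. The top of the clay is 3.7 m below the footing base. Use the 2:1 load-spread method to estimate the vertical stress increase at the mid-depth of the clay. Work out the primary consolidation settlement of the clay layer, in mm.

S_c ≈ 15.3 mm

Mid-depth of clay below the footing base: z = 3.7 + 2.9/2 = 5.15 m.
Stress increase at mid-clay by the 2:1 spreading method:
Δσ = qB/(B+z) = 183×1.8/(1.8+5.15) = 47.396 kPa
Final effective stress: σ'_f = 122 + 47.396 = 169.4 kPa.
σ'_f = 169.4 ≤ σ'_p = 232 kPa, so the clay remains overconsolidated and only the recompression index applies:
S_c = C_r·H/(1+e₀)·log₁₀(σ'_f/σ'_0) = 0.061×2.9/1.65×log₁₀(169.4/122)
    = 0.10721 × 0.14255 = 0.01528 m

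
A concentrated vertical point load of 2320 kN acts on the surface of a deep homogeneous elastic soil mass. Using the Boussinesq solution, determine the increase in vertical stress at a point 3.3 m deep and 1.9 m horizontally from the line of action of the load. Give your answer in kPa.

Δσ_z ≈ 49.7 kPa

Boussinesq vertical stress below a point load on an elastic half-space:
Δσ_z = 3P/(2πz²) · [1 + (r/z)²]^(−5/2)
r/z = 1.9/3.3 = 0.57576; [1+(r/z)²]^(−5/2) = 0.48882.
Δσ_z = 3×2320/(2π×3.3²) × 0.48882 = 101.72 × 0.48882 = 49.72 kPa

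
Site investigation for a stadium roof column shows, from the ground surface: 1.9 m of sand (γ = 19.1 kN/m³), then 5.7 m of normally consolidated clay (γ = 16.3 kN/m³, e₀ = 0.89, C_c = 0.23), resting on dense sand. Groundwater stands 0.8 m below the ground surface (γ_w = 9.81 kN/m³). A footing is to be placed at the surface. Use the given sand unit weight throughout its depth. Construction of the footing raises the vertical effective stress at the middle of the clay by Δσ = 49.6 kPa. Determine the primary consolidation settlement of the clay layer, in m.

Mid-depth of clay below the ground surface: z = 1.9 + 5.7/2 = 4.75 m.
Total vertical stress at mid-clay: σ_v = 19.1×1.9 + 16.3×2.85 = 82.745 kPa.
Pore pressure: u = 9.81×(4.75 − 0.8) = 38.75 kPa.
Initial effective stress: σ'_0 = σ_v − u = 82.745 − 38.75 = 43.995 kPa.
Final effective stress: σ'_f = σ'_0 + Δσ = 43.995 + 49.6 = 93.595 kPa.
Normally consolidated clay, so the full stress increment lies on the virgin compression line:
S_c = C_c·H/(1+e₀)·log₁₀(σ'_f/σ'_0) = 0.23×5.7/(1+0.89)×log₁₀(93.595/43.995)
    = 0.69365 × 0.32785 = 0.2274 m

S_c ≈ 0.227 m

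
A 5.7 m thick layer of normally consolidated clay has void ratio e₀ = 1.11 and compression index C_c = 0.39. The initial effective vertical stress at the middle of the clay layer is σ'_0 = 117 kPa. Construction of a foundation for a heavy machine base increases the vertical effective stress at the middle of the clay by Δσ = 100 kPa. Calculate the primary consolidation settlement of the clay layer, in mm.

Final effective stress: σ'_f = σ'_0 + Δσ = 117 + 100 = 217 kPa.
Normally consolidated clay, so the full stress increment lies on the virgin compression line:
S_c = C_c·H/(1+e₀)·log₁₀(σ'_f/σ'_0) = 0.39×5.7/(1+1.11)×log₁₀(217/117)
    = 1.0536 × 0.26827 = 0.2826 m

S_c ≈ 283 mm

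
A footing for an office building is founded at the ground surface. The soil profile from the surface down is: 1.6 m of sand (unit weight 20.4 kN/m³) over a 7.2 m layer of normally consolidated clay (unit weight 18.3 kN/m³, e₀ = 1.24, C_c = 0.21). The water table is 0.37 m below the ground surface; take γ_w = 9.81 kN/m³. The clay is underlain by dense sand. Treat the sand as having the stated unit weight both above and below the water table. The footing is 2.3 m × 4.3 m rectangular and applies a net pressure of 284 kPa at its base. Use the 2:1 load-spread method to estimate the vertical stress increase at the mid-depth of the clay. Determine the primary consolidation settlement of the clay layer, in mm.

S_c ≈ 168 mm

Mid-depth of clay below the ground surface: z = 1.6 + 7.2/2 = 5.2 m.
Total vertical stress at mid-clay: σ_v = 20.4×1.6 + 18.3×3.6 = 98.52 kPa.
Pore pressure: u = 9.81×(5.2 − 0.37) = 47.382 kPa.
Initial effective stress: σ'_0 = σ_v − u = 98.52 − 47.382 = 51.138 kPa.
Stress increase at mid-clay by the 2:1 spreading method:
Δσ = qBL/((B+z)(L+z)) = 284×2.3×4.3/((2.3+5.2)(4.3+5.2)) = 39.421 kPa
Final effective stress: σ'_f = σ'_0 + Δσ = 51.138 + 39.421 = 90.559 kPa.
Normally consolidated clay, so the full stress increment lies on the virgin compression line:
S_c = C_c·H/(1+e₀)·log₁₀(σ'_f/σ'_0) = 0.21×7.2/(1+1.24)×log₁₀(90.559/51.138)
    = 0.675 × 0.24819 = 0.1675 m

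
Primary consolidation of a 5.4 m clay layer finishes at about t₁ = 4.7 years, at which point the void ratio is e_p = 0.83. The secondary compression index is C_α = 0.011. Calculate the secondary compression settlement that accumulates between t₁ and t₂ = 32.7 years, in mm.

S_s ≈ 27.3 mm

Secondary compression: S_s = C_α·H/(1+e_p)·log₁₀(t₂/t₁)
S_s = 0.011×5.4/(1+0.83)×log₁₀(32.7/4.7)
    = 0.03246 × 0.8424 = 0.02735 m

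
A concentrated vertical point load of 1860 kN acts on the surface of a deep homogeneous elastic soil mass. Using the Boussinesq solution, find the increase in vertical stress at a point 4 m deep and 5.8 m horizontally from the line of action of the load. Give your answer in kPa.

Boussinesq vertical stress below a point load on an elastic half-space:
Δσ_z = 3P/(2πz²) · [1 + (r/z)²]^(−5/2)
r/z = 5.8/4 = 1.45; [1+(r/z)²]^(−5/2) = 0.058982.
Δσ_z = 3×1860/(2π×4²) × 0.058982 = 55.505 × 0.058982 = 3.274 kPa

Δσ_z ≈ 3.27 kPa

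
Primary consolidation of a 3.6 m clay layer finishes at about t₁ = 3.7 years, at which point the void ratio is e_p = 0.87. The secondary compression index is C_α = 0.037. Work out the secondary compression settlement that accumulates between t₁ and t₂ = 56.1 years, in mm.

Secondary compression: S_s = C_α·H/(1+e_p)·log₁₀(t₂/t₁)
S_s = 0.037×3.6/(1+0.87)×log₁₀(56.1/3.7)
    = 0.07123 × 1.181 = 0.08411 m

S_s ≈ 84.1 mm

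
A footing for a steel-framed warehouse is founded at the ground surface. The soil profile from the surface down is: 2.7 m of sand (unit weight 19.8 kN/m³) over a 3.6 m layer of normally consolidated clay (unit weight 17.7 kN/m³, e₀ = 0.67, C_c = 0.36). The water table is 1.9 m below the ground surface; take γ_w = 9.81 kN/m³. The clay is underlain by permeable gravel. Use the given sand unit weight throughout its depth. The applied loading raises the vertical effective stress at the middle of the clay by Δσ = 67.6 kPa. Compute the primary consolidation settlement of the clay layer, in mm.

Mid-depth of clay below the ground surface: z = 2.7 + 3.6/2 = 4.5 m.
Total vertical stress at mid-clay: σ_v = 19.8×2.7 + 17.7×1.8 = 85.32 kPa.
Pore pressure: u = 9.81×(4.5 − 1.9) = 25.506 kPa.
Initial effective stress: σ'_0 = σ_v − u = 85.32 − 25.506 = 59.814 kPa.
Final effective stress: σ'_f = σ'_0 + Δσ = 59.814 + 67.6 = 127.41 kPa.
Normally consolidated clay, so the full stress increment lies on the virgin compression line:
S_c = C_c·H/(1+e₀)·log₁₀(σ'_f/σ'_0) = 0.36×3.6/(1+0.67)×log₁₀(127.41/59.814)
    = 0.77605 × 0.3284 = 0.2549 m

S_c ≈ 255 mm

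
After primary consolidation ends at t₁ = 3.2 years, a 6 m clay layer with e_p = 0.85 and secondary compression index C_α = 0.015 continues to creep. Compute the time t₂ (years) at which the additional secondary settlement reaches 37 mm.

S_s = C_α·H/(1+e_p)·log₁₀(t₂/t₁) ⇒ log₁₀(t₂/t₁) = S_s·(1+e_p)/(C_α·H).
log₁₀(t₂/t₁) = 0.037 × (1+0.85) / (0.015×6) = 0.7606
t₂ = t₁ × 10^0.7606 = 3.2 × 5.762 = 18.44 years

t₂ ≈ 18.4 years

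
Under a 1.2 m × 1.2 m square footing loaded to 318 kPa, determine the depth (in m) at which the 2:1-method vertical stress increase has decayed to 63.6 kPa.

2:1 spreading — at depth z the loaded area has grown by z in each plan dimension:
qB²/(B+z)² = Δσ_z ⇒ z = B(√(q/Δσ_z) − 1) = 1.2×(√(318/63.6) − 1) = 1.483 m

z ≈ 1.48 m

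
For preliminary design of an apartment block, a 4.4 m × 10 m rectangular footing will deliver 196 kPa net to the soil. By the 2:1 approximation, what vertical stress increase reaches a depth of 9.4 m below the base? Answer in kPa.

By the 2:1 method the load spreads at 1 horizontal : 2 vertical, so at depth z the loaded area has grown by z in each plan dimension:
Δσ = qBL/((B+z)(L+z)) = 196×4.4×10/((4.4+9.4)(10+9.4)) = 32.213 kPa

Δσ_z ≈ 32.2 kPa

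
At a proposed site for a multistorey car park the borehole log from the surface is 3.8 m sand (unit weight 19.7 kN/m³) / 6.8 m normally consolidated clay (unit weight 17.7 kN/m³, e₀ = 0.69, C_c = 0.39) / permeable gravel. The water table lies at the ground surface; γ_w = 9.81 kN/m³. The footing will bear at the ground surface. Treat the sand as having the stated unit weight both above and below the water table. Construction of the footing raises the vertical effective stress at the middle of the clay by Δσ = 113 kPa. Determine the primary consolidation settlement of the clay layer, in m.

S_c ≈ 0.691 m

Mid-depth of clay below the ground surface: z = 3.8 + 6.8/2 = 7.2 m.
Total vertical stress at mid-clay: σ_v = 19.7×3.8 + 17.7×3.4 = 135.04 kPa.
Pore pressure: u = 9.81×(7.2 − 0) = 70.632 kPa.
Initial effective stress: σ'_0 = σ_v − u = 135.04 − 70.632 = 64.408 kPa.
Final effective stress: σ'_f = σ'_0 + Δσ = 64.408 + 113 = 177.41 kPa.
Normally consolidated clay, so the full stress increment lies on the virgin compression line:
S_c = C_c·H/(1+e₀)·log₁₀(σ'_f/σ'_0) = 0.39×6.8/(1+0.69)×log₁₀(177.41/64.408)
    = 1.5692 × 0.44004 = 0.6905 m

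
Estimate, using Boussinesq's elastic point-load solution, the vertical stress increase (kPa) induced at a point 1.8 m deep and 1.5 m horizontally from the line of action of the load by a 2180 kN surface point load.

Δσ_z ≈ 86 kPa

Boussinesq vertical stress below a point load on an elastic half-space:
Δσ_z = 3P/(2πz²) · [1 + (r/z)²]^(−5/2)
r/z = 1.5/1.8 = 0.83333; [1+(r/z)²]^(−5/2) = 0.26757.
Δσ_z = 3×2180/(2π×1.8²) × 0.26757 = 321.26 × 0.26757 = 85.96 kPa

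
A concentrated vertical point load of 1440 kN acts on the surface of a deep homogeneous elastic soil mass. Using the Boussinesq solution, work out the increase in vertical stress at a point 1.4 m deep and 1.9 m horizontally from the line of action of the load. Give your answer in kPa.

Boussinesq vertical stress below a point load on an elastic half-space:
Δσ_z = 3P/(2πz²) · [1 + (r/z)²]^(−5/2)
r/z = 1.9/1.4 = 1.3571; [1+(r/z)²]^(−5/2) = 0.073452.
Δσ_z = 3×1440/(2π×1.4²) × 0.073452 = 350.79 × 0.073452 = 25.77 kPa

Δσ_z ≈ 25.8 kPa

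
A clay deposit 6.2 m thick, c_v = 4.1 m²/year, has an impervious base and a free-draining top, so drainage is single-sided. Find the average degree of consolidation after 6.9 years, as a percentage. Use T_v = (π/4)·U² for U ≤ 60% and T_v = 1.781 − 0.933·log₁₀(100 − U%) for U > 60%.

U ≈ 86.8 %

Drainage path length: H_d = H = 6.2 m (single drainage).
T_v = c_v·t/H_d² = 4.1×6.9/6.2² = 0.73595.
T_v = 0.73595 corresponds to the U > 60% branch:
U = 1 − 10^((1.781 − T_v)/0.933)/100 = 0.8681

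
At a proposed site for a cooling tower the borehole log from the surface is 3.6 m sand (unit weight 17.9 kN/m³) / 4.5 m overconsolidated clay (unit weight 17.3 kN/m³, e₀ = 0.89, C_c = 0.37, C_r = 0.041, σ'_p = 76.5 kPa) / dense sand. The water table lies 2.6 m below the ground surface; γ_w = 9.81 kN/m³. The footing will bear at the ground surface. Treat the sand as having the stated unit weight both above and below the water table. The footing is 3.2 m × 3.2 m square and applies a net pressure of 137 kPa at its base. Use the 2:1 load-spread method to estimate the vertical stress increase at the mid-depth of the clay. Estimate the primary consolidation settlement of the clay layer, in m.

S_c ≈ 0.0591 m

Mid-depth of clay below the ground surface: z = 3.6 + 4.5/2 = 5.85 m.
Total vertical stress at mid-clay: σ_v = 17.9×3.6 + 17.3×2.25 = 103.37 kPa.
Pore pressure: u = 9.81×(5.85 − 2.6) = 31.883 kPa.
Initial effective stress: σ'_0 = σ_v − u = 103.37 − 31.883 = 71.487 kPa.
Stress increase at mid-clay by the 2:1 spreading method:
Δσ = qBL/((B+z)(L+z)) = 137×3.2×3.2/((3.2+5.85)(3.2+5.85)) = 17.129 kPa
Final effective stress: σ'_f = 71.487 + 17.129 = 88.616 kPa.
σ'_f = 88.616 > σ'_p = 76.5 kPa, so the stress path crosses the preconsolidation pressure — recompression up to σ'_p, then virgin compression beyond:
S_c = H/(1+e₀)·[C_r·log₁₀(σ'_p/σ'_0) + C_c·log₁₀(σ'_f/σ'_p)]
    = 4.5/1.89 × [0.041×log₁₀(76.5/71.487) + 0.37×log₁₀(88.616/76.5)]
    = 2.381 × [0.0012068 + 0.023625] = 0.05912 m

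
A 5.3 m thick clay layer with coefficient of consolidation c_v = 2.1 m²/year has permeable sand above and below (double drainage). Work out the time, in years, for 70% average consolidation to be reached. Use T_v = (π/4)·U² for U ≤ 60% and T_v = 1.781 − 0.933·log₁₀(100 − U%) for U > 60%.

Drainage path length: H_d = H/2 = 2.65 m (double drainage).
U > 60%: T_v = 1.781 − 0.933·log₁₀(100 − 70) = 0.40285.
t = T_v·H_d²/c_v = 0.40285×2.65²/2.1 = 1.347 years.

t ≈ 1.35 years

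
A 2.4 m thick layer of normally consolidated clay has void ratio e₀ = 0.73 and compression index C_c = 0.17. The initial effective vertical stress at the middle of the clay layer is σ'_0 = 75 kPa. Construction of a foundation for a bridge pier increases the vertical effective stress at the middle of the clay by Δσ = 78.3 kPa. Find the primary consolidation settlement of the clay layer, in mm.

S_c ≈ 73.2 mm

Final effective stress: σ'_f = σ'_0 + Δσ = 75 + 78.3 = 153.3 kPa.
Normally consolidated clay, so the full stress increment lies on the virgin compression line:
S_c = C_c·H/(1+e₀)·log₁₀(σ'_f/σ'_0) = 0.17×2.4/(1+0.73)×log₁₀(153.3/75)
    = 0.23584 × 0.31048 = 0.07322 m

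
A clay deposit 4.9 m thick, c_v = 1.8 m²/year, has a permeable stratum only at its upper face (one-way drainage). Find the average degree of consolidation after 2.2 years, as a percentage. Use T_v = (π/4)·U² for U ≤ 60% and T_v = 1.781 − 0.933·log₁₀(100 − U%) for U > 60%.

U ≈ 45.8 %

Drainage path length: H_d = H = 4.9 m (single drainage).
T_v = c_v·t/H_d² = 1.8×2.2/4.9² = 0.16493.
T_v = 0.16493 corresponds to the U ≤ 60% branch:
U = √(4T_v/π) = 0.4583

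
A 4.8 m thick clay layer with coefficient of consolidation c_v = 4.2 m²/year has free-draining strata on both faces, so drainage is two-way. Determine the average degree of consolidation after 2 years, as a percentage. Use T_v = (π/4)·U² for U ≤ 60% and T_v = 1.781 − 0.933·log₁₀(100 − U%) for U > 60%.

Drainage path length: H_d = H/2 = 2.4 m (double drainage).
T_v = c_v·t/H_d² = 4.2×2/2.4² = 1.4583.
T_v = 1.4583 corresponds to the U > 60% branch:
U = 1 − 10^((1.781 − T_v)/0.933)/100 = 0.9778

U ≈ 97.8 %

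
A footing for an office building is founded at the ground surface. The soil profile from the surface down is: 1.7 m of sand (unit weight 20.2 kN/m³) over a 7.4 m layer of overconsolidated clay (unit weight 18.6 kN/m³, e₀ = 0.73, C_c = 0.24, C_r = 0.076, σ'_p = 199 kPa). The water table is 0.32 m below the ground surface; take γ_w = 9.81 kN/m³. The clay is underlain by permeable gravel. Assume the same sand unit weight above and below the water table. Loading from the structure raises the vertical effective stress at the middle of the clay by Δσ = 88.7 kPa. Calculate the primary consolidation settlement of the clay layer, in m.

Mid-depth of clay below the ground surface: z = 1.7 + 7.4/2 = 5.4 m.
Total vertical stress at mid-clay: σ_v = 20.2×1.7 + 18.6×3.7 = 103.16 kPa.
Pore pressure: u = 9.81×(5.4 − 0.32) = 49.835 kPa.
Initial effective stress: σ'_0 = σ_v − u = 103.16 − 49.835 = 53.325 kPa.
Final effective stress: σ'_f = 53.325 + 88.7 = 142.03 kPa.
σ'_f = 142.03 ≤ σ'_p = 199 kPa, so the clay remains overconsolidated and only the recompression index applies:
S_c = C_r·H/(1+e₀)·log₁₀(σ'_f/σ'_0) = 0.076×7.4/1.73×log₁₀(142.03/53.325)
    = 0.32509 × 0.42545 = 0.1383 m

S_c ≈ 0.138 m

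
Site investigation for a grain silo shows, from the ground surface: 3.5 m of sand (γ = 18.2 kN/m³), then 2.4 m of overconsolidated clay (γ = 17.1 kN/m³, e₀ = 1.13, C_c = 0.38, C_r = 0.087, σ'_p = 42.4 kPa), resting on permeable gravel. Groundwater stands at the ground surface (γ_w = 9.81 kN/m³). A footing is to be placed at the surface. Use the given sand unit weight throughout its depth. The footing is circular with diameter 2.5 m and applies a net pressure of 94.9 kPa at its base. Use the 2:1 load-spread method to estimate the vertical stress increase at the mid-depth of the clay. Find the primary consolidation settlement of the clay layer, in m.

Mid-depth of clay below the ground surface: z = 3.5 + 2.4/2 = 4.7 m.
Total vertical stress at mid-clay: σ_v = 18.2×3.5 + 17.1×1.2 = 84.22 kPa.
Pore pressure: u = 9.81×(4.7 − 0) = 46.107 kPa.
Initial effective stress: σ'_0 = σ_v − u = 84.22 − 46.107 = 38.113 kPa.
Stress increase at mid-clay by the 2:1 spreading method:
Δσ ≈ qD²/(D+z)² = 94.9×2.5²/(2.5+4.7)² = 11.441 kPa
Final effective stress: σ'_f = 38.113 + 11.441 = 49.554 kPa.
σ'_f = 49.554 > σ'_p = 42.4 kPa, so the stress path crosses the preconsolidation pressure — recompression up to σ'_p, then virgin compression beyond:
S_c = H/(1+e₀)·[C_r·log₁₀(σ'_p/σ'_0) + C_c·log₁₀(σ'_f/σ'_p)]
    = 2.4/2.13 × [0.087×log₁₀(42.4/38.113) + 0.38×log₁₀(49.554/42.4)]
    = 1.1268 × [0.0040275 + 0.025731] = 0.03353 m

S_c ≈ 0.0335 m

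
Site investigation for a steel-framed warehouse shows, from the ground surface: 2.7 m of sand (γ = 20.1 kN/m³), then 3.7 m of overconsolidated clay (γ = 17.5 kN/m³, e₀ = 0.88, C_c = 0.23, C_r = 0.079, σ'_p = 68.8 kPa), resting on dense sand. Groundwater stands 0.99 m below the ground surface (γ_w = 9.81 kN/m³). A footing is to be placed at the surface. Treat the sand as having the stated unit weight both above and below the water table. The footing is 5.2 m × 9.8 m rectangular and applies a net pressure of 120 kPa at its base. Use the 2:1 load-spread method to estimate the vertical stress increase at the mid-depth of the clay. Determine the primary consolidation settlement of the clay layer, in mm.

Mid-depth of clay below the ground surface: z = 2.7 + 3.7/2 = 4.55 m.
Total vertical stress at mid-clay: σ_v = 20.1×2.7 + 17.5×1.85 = 86.645 kPa.
Pore pressure: u = 9.81×(4.55 − 0.99) = 34.924 kPa.
Initial effective stress: σ'_0 = σ_v − u = 86.645 − 34.924 = 51.721 kPa.
Stress increase at mid-clay by the 2:1 spreading method:
Δσ = qBL/((B+z)(L+z)) = 120×5.2×9.8/((5.2+4.55)(9.8+4.55)) = 43.707 kPa
Final effective stress: σ'_f = 51.721 + 43.707 = 95.428 kPa.
σ'_f = 95.428 > σ'_p = 68.8 kPa, so the stress path crosses the preconsolidation pressure — recompression up to σ'_p, then virgin compression beyond:
S_c = H/(1+e₀)·[C_r·log₁₀(σ'_p/σ'_0) + C_c·log₁₀(σ'_f/σ'_p)]
    = 3.7/1.88 × [0.079×log₁₀(68.8/51.721) + 0.23×log₁₀(95.428/68.8)]
    = 1.9681 × [0.0097898 + 0.03268] = 0.08358 m

S_c ≈ 83.6 mm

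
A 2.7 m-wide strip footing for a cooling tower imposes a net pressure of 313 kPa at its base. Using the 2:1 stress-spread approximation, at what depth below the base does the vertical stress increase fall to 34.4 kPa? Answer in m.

2:1 spreading — at depth z the loaded area has grown by z in each plan dimension:
qB/(B+z) = Δσ_z ⇒ z = qB/Δσ_z − B = 313×2.7/34.4 − 2.7 = 21.87 m

z ≈ 21.9 m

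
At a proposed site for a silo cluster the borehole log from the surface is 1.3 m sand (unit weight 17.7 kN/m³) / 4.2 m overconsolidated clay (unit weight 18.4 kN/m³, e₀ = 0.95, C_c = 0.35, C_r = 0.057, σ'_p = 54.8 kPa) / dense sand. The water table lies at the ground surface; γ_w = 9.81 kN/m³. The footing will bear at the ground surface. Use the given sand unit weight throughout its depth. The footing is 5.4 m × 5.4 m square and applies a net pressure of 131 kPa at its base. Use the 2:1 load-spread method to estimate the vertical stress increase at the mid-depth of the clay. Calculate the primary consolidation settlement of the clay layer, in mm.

S_c ≈ 149 mm

Mid-depth of clay below the ground surface: z = 1.3 + 4.2/2 = 3.4 m.
Total vertical stress at mid-clay: σ_v = 17.7×1.3 + 18.4×2.1 = 61.65 kPa.
Pore pressure: u = 9.81×(3.4 − 0) = 33.354 kPa.
Initial effective stress: σ'_0 = σ_v − u = 61.65 − 33.354 = 28.296 kPa.
Stress increase at mid-clay by the 2:1 spreading method:
Δσ = qBL/((B+z)(L+z)) = 131×5.4×5.4/((5.4+3.4)(5.4+3.4)) = 49.328 kPa
Final effective stress: σ'_f = 28.296 + 49.328 = 77.624 kPa.
σ'_f = 77.624 > σ'_p = 54.8 kPa, so the stress path crosses the preconsolidation pressure — recompression up to σ'_p, then virgin compression beyond:
S_c = H/(1+e₀)·[C_r·log₁₀(σ'_p/σ'_0) + C_c·log₁₀(σ'_f/σ'_p)]
    = 4.2/1.95 × [0.057×log₁₀(54.8/28.296) + 0.35×log₁₀(77.624/54.8)]
    = 2.1538 × [0.016362 + 0.052925] = 0.1492 m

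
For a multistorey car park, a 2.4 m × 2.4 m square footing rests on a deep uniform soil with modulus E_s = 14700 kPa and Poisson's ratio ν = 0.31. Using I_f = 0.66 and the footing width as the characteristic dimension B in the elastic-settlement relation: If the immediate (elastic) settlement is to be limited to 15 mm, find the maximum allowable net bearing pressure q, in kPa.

q ≈ 154 kPa

S_e = q·B·(1−ν²)/E_s · I_f  ⇒  q = S_e·E_s / (B·(1−ν²)·I_f).
q = 0.015 × 14700 / (2.4 × 0.9039 × 0.66) = 154 kPa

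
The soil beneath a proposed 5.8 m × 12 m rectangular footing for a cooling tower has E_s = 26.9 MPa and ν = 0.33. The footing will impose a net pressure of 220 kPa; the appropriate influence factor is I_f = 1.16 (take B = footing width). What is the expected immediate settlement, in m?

S_e ≈ 0.049 m

Immediate (elastic) settlement: S_e = q·B·(1−ν²)/E_s · I_f.
E_s = 26.9 MPa = 26900 kPa.
S_e = 220 × 5.8 × (1 − 0.33²) / 26900 × 1.16
    = 220 × 5.8 × 0.8911 / 26900 × 1.16
    = 0.04903 m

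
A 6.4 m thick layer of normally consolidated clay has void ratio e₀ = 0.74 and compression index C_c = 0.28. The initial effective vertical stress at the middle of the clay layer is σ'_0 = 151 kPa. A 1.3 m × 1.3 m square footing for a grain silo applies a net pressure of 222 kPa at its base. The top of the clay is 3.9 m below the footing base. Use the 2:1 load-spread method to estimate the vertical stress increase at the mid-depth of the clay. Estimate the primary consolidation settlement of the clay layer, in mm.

Mid-depth of clay below the footing base: z = 3.9 + 6.4/2 = 7.1 m.
Stress increase at mid-clay by the 2:1 spreading method:
Δσ = qBL/((B+z)(L+z)) = 222×1.3×1.3/((1.3+7.1)(1.3+7.1)) = 5.3172 kPa
Final effective stress: σ'_f = σ'_0 + Δσ = 151 + 5.3172 = 156.32 kPa.
Normally consolidated clay, so the full stress increment lies on the virgin compression line:
S_c = C_c·H/(1+e₀)·log₁₀(σ'_f/σ'_0) = 0.28×6.4/(1+0.74)×log₁₀(156.32/151)
    = 1.0299 × 0.015038 = 0.01549 m

S_c ≈ 15.5 mm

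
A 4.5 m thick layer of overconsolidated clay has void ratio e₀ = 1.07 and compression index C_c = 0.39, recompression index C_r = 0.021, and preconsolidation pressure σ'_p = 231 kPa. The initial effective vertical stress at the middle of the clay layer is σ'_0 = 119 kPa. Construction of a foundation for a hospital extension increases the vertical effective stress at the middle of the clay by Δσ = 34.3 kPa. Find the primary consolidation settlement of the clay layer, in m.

Final effective stress: σ'_f = 119 + 34.3 = 153.3 kPa.
σ'_f = 153.3 ≤ σ'_p = 231 kPa, so the clay remains overconsolidated and only the recompression index applies:
S_c = C_r·H/(1+e₀)·log₁₀(σ'_f/σ'_0) = 0.021×4.5/2.07×log₁₀(153.3/119)
    = 0.045652 × 0.11 = 0.005022 m

S_c ≈ 0.00502 m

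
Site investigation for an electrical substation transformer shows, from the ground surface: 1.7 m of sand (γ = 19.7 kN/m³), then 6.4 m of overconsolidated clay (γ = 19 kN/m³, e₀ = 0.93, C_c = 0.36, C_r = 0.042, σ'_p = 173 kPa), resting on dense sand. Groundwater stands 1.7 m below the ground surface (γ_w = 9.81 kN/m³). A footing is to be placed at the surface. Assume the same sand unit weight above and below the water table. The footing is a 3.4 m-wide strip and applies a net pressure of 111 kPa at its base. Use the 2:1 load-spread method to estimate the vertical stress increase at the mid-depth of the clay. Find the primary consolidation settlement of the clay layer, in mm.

S_c ≈ 32.9 mm

Mid-depth of clay below the ground surface: z = 1.7 + 6.4/2 = 4.9 m.
Total vertical stress at mid-clay: σ_v = 19.7×1.7 + 19×3.2 = 94.29 kPa.
Pore pressure: u = 9.81×(4.9 − 1.7) = 31.392 kPa.
Initial effective stress: σ'_0 = σ_v − u = 94.29 − 31.392 = 62.898 kPa.
Stress increase at mid-clay by the 2:1 spreading method:
Δσ = qB/(B+z) = 111×3.4/(3.4+4.9) = 45.47 kPa
Final effective stress: σ'_f = 62.898 + 45.47 = 108.37 kPa.
σ'_f = 108.37 ≤ σ'_p = 173 kPa, so the clay remains overconsolidated and only the recompression index applies:
S_c = C_r·H/(1+e₀)·log₁₀(σ'_f/σ'_0) = 0.042×6.4/1.93×log₁₀(108.37/62.898)
    = 0.13928 × 0.23627 = 0.03291 m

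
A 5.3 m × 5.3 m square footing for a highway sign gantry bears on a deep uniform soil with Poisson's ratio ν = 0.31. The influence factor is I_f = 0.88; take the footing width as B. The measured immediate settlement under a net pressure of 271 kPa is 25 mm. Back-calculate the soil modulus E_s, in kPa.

E_s ≈ 45700 kPa

S_e = q·B·(1−ν²)/E_s · I_f  ⇒  E_s = q·B·(1−ν²)·I_f / S_e.
E_s = 271 × 5.3 × 0.9039 × 0.88 / 0.025 = 45700 kPa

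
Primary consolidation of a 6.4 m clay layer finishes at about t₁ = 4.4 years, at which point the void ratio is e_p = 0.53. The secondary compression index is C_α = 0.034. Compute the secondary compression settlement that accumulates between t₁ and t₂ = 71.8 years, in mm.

Secondary compression: S_s = C_α·H/(1+e_p)·log₁₀(t₂/t₁)
S_s = 0.034×6.4/(1+0.53)×log₁₀(71.8/4.4)
    = 0.1422 × 1.213 = 0.1725 m

S_s ≈ 172 mm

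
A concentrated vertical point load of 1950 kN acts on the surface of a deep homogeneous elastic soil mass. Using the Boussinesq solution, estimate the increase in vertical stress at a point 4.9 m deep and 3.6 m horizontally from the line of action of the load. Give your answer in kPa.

Boussinesq vertical stress below a point load on an elastic half-space:
Δσ_z = 3P/(2πz²) · [1 + (r/z)²]^(−5/2)
r/z = 3.6/4.9 = 0.73469; [1+(r/z)²]^(−5/2) = 0.3399.
Δσ_z = 3×1950/(2π×4.9²) × 0.3399 = 38.778 × 0.3399 = 13.18 kPa

Δσ_z ≈ 13.2 kPa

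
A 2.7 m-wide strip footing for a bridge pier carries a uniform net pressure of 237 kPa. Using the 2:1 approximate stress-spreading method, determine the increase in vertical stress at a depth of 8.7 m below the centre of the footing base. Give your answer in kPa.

Δσ_z ≈ 56.1 kPa

By the 2:1 method the load spreads at 1 horizontal : 2 vertical, so at depth z the loaded area has grown by z in each plan dimension:
Δσ = qB/(B+z) = 237×2.7/(2.7+8.7) = 56.132 kPa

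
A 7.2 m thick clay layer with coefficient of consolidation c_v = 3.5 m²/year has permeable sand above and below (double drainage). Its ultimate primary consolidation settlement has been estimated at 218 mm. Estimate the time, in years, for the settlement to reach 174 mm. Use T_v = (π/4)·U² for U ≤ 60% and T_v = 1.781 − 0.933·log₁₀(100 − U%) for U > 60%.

Drainage path length: H_d = H/2 = 3.6 m (double drainage).
U = S(t)/S_ult = 174/218 = 0.7982.
U > 60%: T_v = 1.781 − 0.933·log₁₀(100 − 79.817) = 0.56344.
t = T_v·H_d²/c_v = 0.56344×3.6²/3.5 = 2.086 years.

t ≈ 2.09 years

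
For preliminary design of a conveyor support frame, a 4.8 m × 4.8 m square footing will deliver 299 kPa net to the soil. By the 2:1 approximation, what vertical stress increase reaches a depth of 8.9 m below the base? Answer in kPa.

By the 2:1 method the load spreads at 1 horizontal : 2 vertical, so at depth z the loaded area has grown by z in each plan dimension:
Δσ = qBL/((B+z)(L+z)) = 299×4.8×4.8/((4.8+8.9)(4.8+8.9)) = 36.704 kPa

Δσ_z ≈ 36.7 kPa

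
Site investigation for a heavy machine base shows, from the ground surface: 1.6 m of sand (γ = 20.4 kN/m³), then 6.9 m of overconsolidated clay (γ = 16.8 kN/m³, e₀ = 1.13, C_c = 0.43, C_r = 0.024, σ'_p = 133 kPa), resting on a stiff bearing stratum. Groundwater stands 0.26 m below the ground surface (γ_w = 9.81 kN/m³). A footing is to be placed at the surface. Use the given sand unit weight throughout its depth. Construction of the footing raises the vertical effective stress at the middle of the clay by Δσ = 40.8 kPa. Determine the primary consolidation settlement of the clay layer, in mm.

S_c ≈ 22.3 mm

Mid-depth of clay below the ground surface: z = 1.6 + 6.9/2 = 5.05 m.
Total vertical stress at mid-clay: σ_v = 20.4×1.6 + 16.8×3.45 = 90.6 kPa.
Pore pressure: u = 9.81×(5.05 − 0.26) = 46.99 kPa.
Initial effective stress: σ'_0 = σ_v − u = 90.6 − 46.99 = 43.61 kPa.
Final effective stress: σ'_f = 43.61 + 40.8 = 84.41 kPa.
σ'_f = 84.41 ≤ σ'_p = 133 kPa, so the clay remains overconsolidated and only the recompression index applies:
S_c = C_r·H/(1+e₀)·log₁₀(σ'_f/σ'_0) = 0.024×6.9/2.13×log₁₀(84.41/43.61)
    = 0.077746 × 0.28681 = 0.0223 m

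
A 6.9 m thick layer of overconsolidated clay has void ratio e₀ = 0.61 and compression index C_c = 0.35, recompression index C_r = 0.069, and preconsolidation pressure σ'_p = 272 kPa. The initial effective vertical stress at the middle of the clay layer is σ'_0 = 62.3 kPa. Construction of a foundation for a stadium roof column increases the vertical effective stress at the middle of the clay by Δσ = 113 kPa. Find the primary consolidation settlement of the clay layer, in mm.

Final effective stress: σ'_f = 62.3 + 113 = 175.3 kPa.
σ'_f = 175.3 ≤ σ'_p = 272 kPa, so the clay remains overconsolidated and only the recompression index applies:
S_c = C_r·H/(1+e₀)·log₁₀(σ'_f/σ'_0) = 0.069×6.9/1.61×log₁₀(175.3/62.3)
    = 0.29571 × 0.44929 = 0.1329 m

S_c ≈ 133 mm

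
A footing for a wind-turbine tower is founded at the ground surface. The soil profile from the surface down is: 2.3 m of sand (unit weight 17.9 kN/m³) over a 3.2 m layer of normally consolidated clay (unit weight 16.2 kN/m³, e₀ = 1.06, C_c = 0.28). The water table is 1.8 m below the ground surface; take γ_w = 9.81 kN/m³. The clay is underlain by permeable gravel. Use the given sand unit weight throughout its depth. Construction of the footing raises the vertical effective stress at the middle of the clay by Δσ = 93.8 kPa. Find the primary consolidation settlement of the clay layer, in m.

Mid-depth of clay below the ground surface: z = 2.3 + 3.2/2 = 3.9 m.
Total vertical stress at mid-clay: σ_v = 17.9×2.3 + 16.2×1.6 = 67.09 kPa.
Pore pressure: u = 9.81×(3.9 − 1.8) = 20.601 kPa.
Initial effective stress: σ'_0 = σ_v − u = 67.09 − 20.601 = 46.489 kPa.
Final effective stress: σ'_f = σ'_0 + Δσ = 46.489 + 93.8 = 140.29 kPa.
Normally consolidated clay, so the full stress increment lies on the virgin compression line:
S_c = C_c·H/(1+e₀)·log₁₀(σ'_f/σ'_0) = 0.28×3.2/(1+1.06)×log₁₀(140.29/46.489)
    = 0.43495 × 0.47968 = 0.2086 m

S_c ≈ 0.209 m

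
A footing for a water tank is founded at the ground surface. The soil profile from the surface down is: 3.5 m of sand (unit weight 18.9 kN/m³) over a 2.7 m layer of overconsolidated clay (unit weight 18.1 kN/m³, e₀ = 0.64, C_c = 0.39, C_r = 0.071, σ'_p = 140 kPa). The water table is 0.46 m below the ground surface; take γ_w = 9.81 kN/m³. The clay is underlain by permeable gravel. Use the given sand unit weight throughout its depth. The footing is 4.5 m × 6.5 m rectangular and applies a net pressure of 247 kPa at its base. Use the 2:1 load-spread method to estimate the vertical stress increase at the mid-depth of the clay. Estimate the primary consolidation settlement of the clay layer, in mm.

S_c ≈ 45.1 mm

Mid-depth of clay below the ground surface: z = 3.5 + 2.7/2 = 4.85 m.
Total vertical stress at mid-clay: σ_v = 18.9×3.5 + 18.1×1.35 = 90.585 kPa.
Pore pressure: u = 9.81×(4.85 − 0.46) = 43.066 kPa.
Initial effective stress: σ'_0 = σ_v − u = 90.585 − 43.066 = 47.519 kPa.
Stress increase at mid-clay by the 2:1 spreading method:
Δσ = qBL/((B+z)(L+z)) = 247×4.5×6.5/((4.5+4.85)(6.5+4.85)) = 68.079 kPa
Final effective stress: σ'_f = 47.519 + 68.079 = 115.6 kPa.
σ'_f = 115.6 ≤ σ'_p = 140 kPa, so the clay remains overconsolidated and only the recompression index applies:
S_c = C_r·H/(1+e₀)·log₁₀(σ'_f/σ'_0) = 0.071×2.7/1.64×log₁₀(115.6/47.519)
    = 0.11689 × 0.38609 = 0.04513 m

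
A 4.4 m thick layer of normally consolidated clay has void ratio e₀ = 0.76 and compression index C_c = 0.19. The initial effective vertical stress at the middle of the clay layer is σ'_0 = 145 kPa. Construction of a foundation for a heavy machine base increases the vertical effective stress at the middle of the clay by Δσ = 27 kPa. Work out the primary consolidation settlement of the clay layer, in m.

S_c ≈ 0.0352 m

Final effective stress: σ'_f = σ'_0 + Δσ = 145 + 27 = 172 kPa.
Normally consolidated clay, so the full stress increment lies on the virgin compression line:
S_c = C_c·H/(1+e₀)·log₁₀(σ'_f/σ'_0) = 0.19×4.4/(1+0.76)×log₁₀(172/145)
    = 0.475 × 0.07416 = 0.03523 m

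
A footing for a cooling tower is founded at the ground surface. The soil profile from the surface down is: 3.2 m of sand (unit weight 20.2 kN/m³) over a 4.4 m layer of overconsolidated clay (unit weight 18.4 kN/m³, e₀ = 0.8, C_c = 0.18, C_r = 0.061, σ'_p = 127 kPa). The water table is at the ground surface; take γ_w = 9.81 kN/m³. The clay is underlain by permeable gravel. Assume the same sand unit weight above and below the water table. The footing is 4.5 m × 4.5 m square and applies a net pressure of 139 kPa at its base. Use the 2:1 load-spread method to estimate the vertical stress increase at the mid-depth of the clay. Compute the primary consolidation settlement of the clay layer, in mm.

Mid-depth of clay below the ground surface: z = 3.2 + 4.4/2 = 5.4 m.
Total vertical stress at mid-clay: σ_v = 20.2×3.2 + 18.4×2.2 = 105.12 kPa.
Pore pressure: u = 9.81×(5.4 − 0) = 52.974 kPa.
Initial effective stress: σ'_0 = σ_v − u = 105.12 − 52.974 = 52.146 kPa.
Stress increase at mid-clay by the 2:1 spreading method:
Δσ = qBL/((B+z)(L+z)) = 139×4.5×4.5/((4.5+5.4)(4.5+5.4)) = 28.719 kPa
Final effective stress: σ'_f = 52.146 + 28.719 = 80.865 kPa.
σ'_f = 80.865 ≤ σ'_p = 127 kPa, so the clay remains overconsolidated and only the recompression index applies:
S_c = C_r·H/(1+e₀)·log₁₀(σ'_f/σ'_0) = 0.061×4.4/1.8×log₁₀(80.865/52.146)
    = 0.14911 × 0.19054 = 0.02841 m

S_c ≈ 28.4 mm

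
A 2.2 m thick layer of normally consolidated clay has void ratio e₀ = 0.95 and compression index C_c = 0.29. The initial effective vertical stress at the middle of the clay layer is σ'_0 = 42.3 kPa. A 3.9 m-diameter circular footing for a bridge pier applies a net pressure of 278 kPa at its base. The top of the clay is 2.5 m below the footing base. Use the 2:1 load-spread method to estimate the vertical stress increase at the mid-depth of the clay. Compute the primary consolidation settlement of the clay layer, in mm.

Mid-depth of clay below the footing base: z = 2.5 + 2.2/2 = 3.6 m.
Stress increase at mid-clay by the 2:1 spreading method:
Δσ ≈ qD²/(D+z)² = 278×3.9²/(3.9+3.6)² = 75.171 kPa
Final effective stress: σ'_f = σ'_0 + Δσ = 42.3 + 75.171 = 117.47 kPa.
Normally consolidated clay, so the full stress increment lies on the virgin compression line:
S_c = C_c·H/(1+e₀)·log₁₀(σ'_f/σ'_0) = 0.29×2.2/(1+0.95)×log₁₀(117.47/42.3)
    = 0.32718 × 0.44359 = 0.1451 m

S_c ≈ 145 mm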